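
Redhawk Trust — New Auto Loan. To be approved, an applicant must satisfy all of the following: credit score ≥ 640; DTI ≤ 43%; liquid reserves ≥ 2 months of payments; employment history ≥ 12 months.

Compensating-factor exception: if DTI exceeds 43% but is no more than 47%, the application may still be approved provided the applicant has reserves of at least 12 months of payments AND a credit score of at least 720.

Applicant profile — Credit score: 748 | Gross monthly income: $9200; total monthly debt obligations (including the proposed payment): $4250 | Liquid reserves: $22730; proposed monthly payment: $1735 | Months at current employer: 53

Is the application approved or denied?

Approved

Credit score 748 ≥ 640 (meets base)
DTI = 4,250/9,200 = 46.2% > 43% — standard DTI limit exceeded.
Reserves: 22,730 ÷ 1,735 = 13.1 months (meets 2-month minimum)
Employment 53 ≥ 12 months
DTI 46.2% is within the 43%–47% exception band; checking compensating factors.
Reserves 13.1 ≥ 12 months; credit score 748 ≥ 720.
Both override conditions satisfied; DTI exception granted.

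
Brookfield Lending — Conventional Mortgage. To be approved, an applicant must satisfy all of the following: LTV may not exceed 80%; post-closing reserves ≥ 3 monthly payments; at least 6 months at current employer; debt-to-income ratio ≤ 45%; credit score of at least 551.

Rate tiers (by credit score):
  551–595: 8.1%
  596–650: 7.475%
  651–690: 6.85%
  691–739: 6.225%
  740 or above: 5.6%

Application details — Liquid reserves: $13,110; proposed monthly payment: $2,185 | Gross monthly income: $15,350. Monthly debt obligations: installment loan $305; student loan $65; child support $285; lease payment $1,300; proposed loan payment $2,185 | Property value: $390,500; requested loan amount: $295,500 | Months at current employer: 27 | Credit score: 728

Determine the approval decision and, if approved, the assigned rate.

Credit score 728 ≥ 551 (meets minimum)
LTV = 295,500/390,500 = 75.7% ≤ 80%
Reserves = 13,110/2,185 = 6.0 months ≥ 3
Total monthly debts = (305 + 65 + 285 + 1,300 + 2,185) = 4,140. DTI: 4,140 ÷ 15,350 = 27%, within the 45% cap
Employment 27 ≥ 6 months
All requirements met. Score 728 falls in the 691–739 tier → 6.225%.

Approved at 6.225%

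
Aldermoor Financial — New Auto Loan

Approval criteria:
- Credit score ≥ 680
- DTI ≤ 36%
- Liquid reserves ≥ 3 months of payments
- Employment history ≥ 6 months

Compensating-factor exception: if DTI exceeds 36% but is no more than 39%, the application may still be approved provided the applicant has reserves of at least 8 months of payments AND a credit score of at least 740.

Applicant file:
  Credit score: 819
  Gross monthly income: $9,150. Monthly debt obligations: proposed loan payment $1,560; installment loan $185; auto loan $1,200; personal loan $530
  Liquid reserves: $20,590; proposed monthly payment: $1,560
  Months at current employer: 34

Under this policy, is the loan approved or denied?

Approved

Credit score 819 ≥ 680 (meets base)
Total debts = (1,560 + 185 + 1,200 + 530) = 3,475. DTI = 3,475/9,150 = 38% > 36% — standard DTI limit exceeded.
Reserves: 20,590 ÷ 1,560 = 13.2 months (meets 3-month minimum)
Employment 34 ≥ 6 months
DTI 38% is within the 36%–39% exception band; checking compensating factors.
Reserves 13.2 ≥ 8 months; credit score 819 ≥ 740.
Both compensating conditions met → exception applies.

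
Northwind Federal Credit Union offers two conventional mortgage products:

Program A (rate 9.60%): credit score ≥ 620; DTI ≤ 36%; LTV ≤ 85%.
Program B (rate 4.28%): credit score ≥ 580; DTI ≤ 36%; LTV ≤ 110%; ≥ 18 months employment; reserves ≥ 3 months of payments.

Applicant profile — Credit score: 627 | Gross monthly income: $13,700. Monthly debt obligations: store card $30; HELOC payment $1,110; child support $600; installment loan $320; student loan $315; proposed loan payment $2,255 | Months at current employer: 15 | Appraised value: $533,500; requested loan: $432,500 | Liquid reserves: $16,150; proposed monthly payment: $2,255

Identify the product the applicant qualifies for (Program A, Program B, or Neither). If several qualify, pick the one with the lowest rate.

Total debts = (30 + 1,110 + 600 + 320 + 315 + 2,255) = 4,630; DTI = 4,630/13,700 = 33.8%.
LTV = 432,500/533,500 = 81.1%.
Reserves = 16,150/2,255 = 7.2 months.
Program A: score 627 ≥ 620; DTI 33.8% ≤ 36%; LTV 81.1% ≤ 85% → qualifies.
Program B: score 627 ≥ 580; DTI 33.8% ≤ 36%; LTV 81.1% ≤ 110%; employment 15 < 18 mo; reserves 7.2 ≥ 3 mo → does not qualify.

Program A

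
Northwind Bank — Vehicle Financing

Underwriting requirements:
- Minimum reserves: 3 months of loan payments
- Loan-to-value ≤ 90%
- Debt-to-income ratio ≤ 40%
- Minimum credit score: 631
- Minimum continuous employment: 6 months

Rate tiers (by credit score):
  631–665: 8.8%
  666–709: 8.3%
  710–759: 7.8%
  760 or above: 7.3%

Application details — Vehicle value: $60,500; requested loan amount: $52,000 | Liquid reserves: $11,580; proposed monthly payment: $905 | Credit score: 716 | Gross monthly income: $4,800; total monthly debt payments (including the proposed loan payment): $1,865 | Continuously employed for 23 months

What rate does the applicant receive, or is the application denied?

Credit score 716 ≥ 631 (meets minimum)
Reserves = 11,580/905 = 12.8 months ≥ 3
Employment 23 ≥ 6 months
Loan-to-value = 52,000/60,500 = 86% — pass (90% max)
Debt-to-income = 1,865/4,800 = 38.9% — meets 40% limit
All requirements met. Score 716 falls in the 710–759 tier → 7.8%.

Approved at 7.8%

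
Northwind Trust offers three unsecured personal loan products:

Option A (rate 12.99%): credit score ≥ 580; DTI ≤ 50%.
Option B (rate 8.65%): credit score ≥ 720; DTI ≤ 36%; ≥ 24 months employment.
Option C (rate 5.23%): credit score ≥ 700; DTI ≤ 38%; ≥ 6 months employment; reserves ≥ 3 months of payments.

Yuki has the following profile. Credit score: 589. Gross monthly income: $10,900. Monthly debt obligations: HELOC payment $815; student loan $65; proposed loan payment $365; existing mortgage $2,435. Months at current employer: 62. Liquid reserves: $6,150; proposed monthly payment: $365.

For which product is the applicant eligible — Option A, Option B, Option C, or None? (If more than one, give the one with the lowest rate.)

Option A

Total debts = (815 + 65 + 365 + 2,435) = 3,680; DTI = 3,680/10,900 = 33.8%.
Reserves = 6,150/365 = 16.8 months.
Option A: score 589 ≥ 580; DTI 33.8% ≤ 50% → qualifies.
Option B: score 589 < 720; DTI 33.8% ≤ 36%; employment 62 ≥ 24 mo → does not qualify.
Option C: score 589 < 700; DTI 33.8% ≤ 38%; employment 62 ≥ 6 mo; reserves 16.8 ≥ 3 mo → does not qualify.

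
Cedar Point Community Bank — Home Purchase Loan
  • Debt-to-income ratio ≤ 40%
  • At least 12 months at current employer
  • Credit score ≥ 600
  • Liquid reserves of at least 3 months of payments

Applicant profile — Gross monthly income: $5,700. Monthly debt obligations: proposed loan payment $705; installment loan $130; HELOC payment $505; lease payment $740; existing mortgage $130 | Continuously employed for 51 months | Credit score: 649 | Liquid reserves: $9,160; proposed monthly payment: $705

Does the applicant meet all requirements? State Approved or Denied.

Total monthly debts = (705 + 130 + 505 + 740 + 130) = 2,210. Debt-to-income = 2,210/5,700 = 38.8% — meets 40% limit
Employment 51 ≥ 12 months
Credit score 649 ≥ 600 (meets)
Reserves: 9,160 ÷ 705 = 13.0 months (meets 3-month minimum)
All criteria satisfied.

Approved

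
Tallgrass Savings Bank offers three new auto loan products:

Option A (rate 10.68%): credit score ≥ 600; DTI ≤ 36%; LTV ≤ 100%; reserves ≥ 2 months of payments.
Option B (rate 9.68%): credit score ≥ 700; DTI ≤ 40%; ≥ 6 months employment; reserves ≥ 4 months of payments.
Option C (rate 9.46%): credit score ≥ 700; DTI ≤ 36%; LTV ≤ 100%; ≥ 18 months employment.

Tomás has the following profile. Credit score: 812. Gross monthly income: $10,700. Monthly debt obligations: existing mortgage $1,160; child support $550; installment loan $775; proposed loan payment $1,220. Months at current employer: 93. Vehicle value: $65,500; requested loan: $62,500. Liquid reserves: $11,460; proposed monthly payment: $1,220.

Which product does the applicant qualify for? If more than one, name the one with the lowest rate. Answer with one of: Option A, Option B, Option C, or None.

Option C

Total debts = (1,160 + 550 + 775 + 1,220) = 3,705; DTI = 3,705/10,700 = 34.6%.
LTV = 62,500/65,500 = 95.4%.
Reserves = 11,460/1,220 = 9.4 months.
Option A: score 812 ≥ 600; DTI 34.6% ≤ 36%; LTV 95.4% ≤ 100%; reserves 9.4 ≥ 2 mo → qualifies.
Option B: score 812 ≥ 700; DTI 34.6% ≤ 40%; employment 93 ≥ 6 mo; reserves 9.4 ≥ 4 mo → qualifies.
Option C: score 812 ≥ 700; DTI 34.6% ≤ 36%; LTV 95.4% ≤ 100%; employment 93 ≥ 18 mo → qualifies.
Qualifying: Option A, Option B, Option C. Lowest rate is 9.46% → Option C.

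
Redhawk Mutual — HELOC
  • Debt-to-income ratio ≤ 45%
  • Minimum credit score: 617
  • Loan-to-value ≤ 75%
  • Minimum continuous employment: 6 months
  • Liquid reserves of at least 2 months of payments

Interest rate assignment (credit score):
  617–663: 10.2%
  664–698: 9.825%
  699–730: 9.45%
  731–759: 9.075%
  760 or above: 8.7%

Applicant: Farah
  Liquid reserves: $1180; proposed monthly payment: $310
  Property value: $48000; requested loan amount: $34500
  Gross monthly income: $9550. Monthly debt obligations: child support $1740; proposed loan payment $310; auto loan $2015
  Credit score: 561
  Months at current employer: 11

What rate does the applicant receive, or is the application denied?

Credit score 561 < 617 (below minimum)
Total monthly debts = (1,740 + 310 + 2,015) = 4,065. Debt-to-income = 4,065/9,550 = 42.6% — meets 45% limit
Loan-to-value = 34,500/48,000 = 71.9% — pass (75% max)
Reserves = 1,180/310 = 3.8 months ≥ 2
Employment 11 ≥ 6 months
Not all requirements met → denied.

Denied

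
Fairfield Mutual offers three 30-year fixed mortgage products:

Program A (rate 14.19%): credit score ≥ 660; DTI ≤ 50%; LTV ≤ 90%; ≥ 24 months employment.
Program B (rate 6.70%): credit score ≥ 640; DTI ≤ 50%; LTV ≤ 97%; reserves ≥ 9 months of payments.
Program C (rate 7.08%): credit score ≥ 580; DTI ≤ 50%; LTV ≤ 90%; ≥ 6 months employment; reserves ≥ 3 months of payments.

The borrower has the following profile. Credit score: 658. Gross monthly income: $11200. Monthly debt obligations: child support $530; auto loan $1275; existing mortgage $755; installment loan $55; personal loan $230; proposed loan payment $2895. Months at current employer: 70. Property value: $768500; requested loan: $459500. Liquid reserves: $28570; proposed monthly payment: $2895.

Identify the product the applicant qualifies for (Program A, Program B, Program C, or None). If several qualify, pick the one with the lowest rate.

None

Total debts = (530 + 1,275 + 755 + 55 + 230 + 2,895) = 5,740; DTI = 5,740/11,200 = 51.2%.
LTV = 459,500/768,500 = 59.8%.
Reserves = 28,570/2,895 = 9.9 months.
Program A: score 658 < 660; DTI 51.2% > 50%; LTV 59.8% ≤ 90%; employment 70 ≥ 24 mo → does not qualify.
Program B: score 658 ≥ 640; DTI 51.2% > 50%; LTV 59.8% ≤ 97%; reserves 9.9 ≥ 9 mo → does not qualify.
Program C: score 658 ≥ 580; DTI 51.2% > 50%; LTV 59.8% ≤ 90%; employment 70 ≥ 6 mo; reserves 9.9 ≥ 3 mo → does not qualify.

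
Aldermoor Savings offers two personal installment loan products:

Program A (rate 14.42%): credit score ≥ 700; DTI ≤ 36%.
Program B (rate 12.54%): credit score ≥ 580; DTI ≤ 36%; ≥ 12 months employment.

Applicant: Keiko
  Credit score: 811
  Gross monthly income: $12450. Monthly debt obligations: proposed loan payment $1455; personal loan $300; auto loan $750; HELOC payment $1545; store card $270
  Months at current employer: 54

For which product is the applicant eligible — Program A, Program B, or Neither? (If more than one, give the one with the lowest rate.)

Total debts = (1,455 + 300 + 750 + 1,545 + 270) = 4,320; DTI = 4,320/12,450 = 34.7%.
Program A: score 811 ≥ 700; DTI 34.7% ≤ 36% → qualifies.
Program B: score 811 ≥ 580; DTI 34.7% ≤ 36%; employment 54 ≥ 12 mo → qualifies.
Qualifying: Program A, Program B. Lowest rate is 12.54% → Program B.

Program B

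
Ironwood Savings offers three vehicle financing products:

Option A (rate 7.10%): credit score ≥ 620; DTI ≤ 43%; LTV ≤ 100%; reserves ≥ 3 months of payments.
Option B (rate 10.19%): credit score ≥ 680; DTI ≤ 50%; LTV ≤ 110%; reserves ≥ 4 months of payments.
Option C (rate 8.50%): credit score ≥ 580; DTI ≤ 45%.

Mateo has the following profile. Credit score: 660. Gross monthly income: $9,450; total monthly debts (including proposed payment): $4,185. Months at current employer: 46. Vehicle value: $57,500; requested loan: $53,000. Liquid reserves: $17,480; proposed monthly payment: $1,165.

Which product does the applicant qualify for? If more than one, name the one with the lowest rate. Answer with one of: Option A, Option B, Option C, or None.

Option C

DTI = 4,185/9,450 = 44.3%.
LTV = 53,000/57,500 = 92.2%.
Reserves = 17,480/1,165 = 15.0 months.
Option A: score 660 ≥ 620; DTI 44.3% > 43%; LTV 92.2% ≤ 100%; reserves 15.0 ≥ 3 mo → does not qualify.
Option B: score 660 < 680; DTI 44.3% ≤ 50%; LTV 92.2% ≤ 110%; reserves 15.0 ≥ 4 mo → does not qualify.
Option C: score 660 ≥ 580; DTI 44.3% ≤ 45% → qualifies.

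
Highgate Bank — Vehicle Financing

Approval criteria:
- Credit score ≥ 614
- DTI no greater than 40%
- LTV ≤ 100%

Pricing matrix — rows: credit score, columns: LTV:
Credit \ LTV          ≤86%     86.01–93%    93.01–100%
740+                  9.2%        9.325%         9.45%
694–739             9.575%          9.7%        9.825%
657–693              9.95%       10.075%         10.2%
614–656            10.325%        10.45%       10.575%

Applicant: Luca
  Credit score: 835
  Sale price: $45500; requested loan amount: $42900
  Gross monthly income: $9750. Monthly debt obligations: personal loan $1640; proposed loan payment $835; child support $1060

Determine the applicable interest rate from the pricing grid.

9.45%

Credit score 835 ≥ 614; Total monthly debts = (1,640 + 835 + 1,060) = 3,535. DTI: 3,535 ÷ 9,750 = 36.3%, within the 40% cap
LTV = 42,900/45,500 = 94.3% ≤ 100%
Score 835 is in the 740+ band; LTV 94.3% is in the 93.01–100% band → 9.45%.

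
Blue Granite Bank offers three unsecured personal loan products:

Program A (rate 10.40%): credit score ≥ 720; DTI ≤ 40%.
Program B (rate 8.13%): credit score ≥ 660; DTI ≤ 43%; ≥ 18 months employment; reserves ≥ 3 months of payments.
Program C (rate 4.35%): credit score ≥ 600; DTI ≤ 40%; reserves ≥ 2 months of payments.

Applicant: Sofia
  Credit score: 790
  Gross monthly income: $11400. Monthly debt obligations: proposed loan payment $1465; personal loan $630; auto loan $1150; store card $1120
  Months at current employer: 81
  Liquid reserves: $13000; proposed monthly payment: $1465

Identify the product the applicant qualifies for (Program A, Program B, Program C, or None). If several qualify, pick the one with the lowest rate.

Program C

Total debts = (1,465 + 630 + 1,150 + 1,120) = 4,365; DTI = 4,365/11,400 = 38.3%.
Reserves = 13,000/1,465 = 8.9 months.
Program A: score 790 ≥ 720; DTI 38.3% ≤ 40% → qualifies.
Program B: score 790 ≥ 660; DTI 38.3% ≤ 43%; employment 81 ≥ 18 mo; reserves 8.9 ≥ 3 mo → qualifies.
Program C: score 790 ≥ 600; DTI 38.3% ≤ 40%; reserves 8.9 ≥ 2 mo → qualifies.
Qualifying: Program A, Program B, Program C. Lowest rate is 4.35% → Program C.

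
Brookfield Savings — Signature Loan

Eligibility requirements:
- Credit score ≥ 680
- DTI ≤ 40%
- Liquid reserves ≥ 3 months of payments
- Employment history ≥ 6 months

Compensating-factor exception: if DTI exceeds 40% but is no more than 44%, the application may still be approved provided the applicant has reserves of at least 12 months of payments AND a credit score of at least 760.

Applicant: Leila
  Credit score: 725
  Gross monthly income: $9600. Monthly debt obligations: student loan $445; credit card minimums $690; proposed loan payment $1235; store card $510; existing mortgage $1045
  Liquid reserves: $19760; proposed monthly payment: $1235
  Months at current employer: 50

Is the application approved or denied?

Denied

Credit score 725 ≥ 680 (meets base)
Total debts = (445 + 690 + 1,235 + 510 + 1,045) = 3,925. DTI: 3,925 ÷ 9,600 = 40.9%, over the 40% base limit.
Reserves = 19,760/1,235 = 16.0 months ≥ 3
Employment 50 ≥ 6 months
DTI 40.9% is within the 40%–44% exception band; checking compensating factors.
Reserves 16.0 ≥ 12 months; credit score 725 < 760.
Override conditions not both satisfied; exception does not apply.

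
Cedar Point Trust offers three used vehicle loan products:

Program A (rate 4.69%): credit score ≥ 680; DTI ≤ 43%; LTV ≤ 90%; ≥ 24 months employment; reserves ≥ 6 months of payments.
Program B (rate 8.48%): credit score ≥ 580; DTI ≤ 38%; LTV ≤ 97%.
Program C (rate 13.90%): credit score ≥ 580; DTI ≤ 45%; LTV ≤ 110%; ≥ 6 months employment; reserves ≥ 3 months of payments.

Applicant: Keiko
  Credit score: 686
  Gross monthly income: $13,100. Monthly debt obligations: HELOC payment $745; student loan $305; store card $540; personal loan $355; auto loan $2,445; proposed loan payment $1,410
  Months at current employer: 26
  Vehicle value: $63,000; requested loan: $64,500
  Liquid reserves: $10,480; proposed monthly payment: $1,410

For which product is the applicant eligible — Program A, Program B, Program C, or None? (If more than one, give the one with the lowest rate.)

Program C

Total debts = (745 + 305 + 540 + 355 + 2,445 + 1,410) = 5,800; DTI = 5,800/13,100 = 44.3%.
LTV = 64,500/63,000 = 102.4%.
Reserves = 10,480/1,410 = 7.4 months.
Program A: score 686 ≥ 680; DTI 44.3% > 43%; LTV 102.4% > 90%; employment 26 ≥ 24 mo; reserves 7.4 ≥ 6 mo → does not qualify.
Program B: score 686 ≥ 580; DTI 44.3% > 38%; LTV 102.4% > 97% → does not qualify.
Program C: score 686 ≥ 580; DTI 44.3% ≤ 45%; LTV 102.4% ≤ 110%; employment 26 ≥ 6 mo; reserves 7.4 ≥ 3 mo → qualifies.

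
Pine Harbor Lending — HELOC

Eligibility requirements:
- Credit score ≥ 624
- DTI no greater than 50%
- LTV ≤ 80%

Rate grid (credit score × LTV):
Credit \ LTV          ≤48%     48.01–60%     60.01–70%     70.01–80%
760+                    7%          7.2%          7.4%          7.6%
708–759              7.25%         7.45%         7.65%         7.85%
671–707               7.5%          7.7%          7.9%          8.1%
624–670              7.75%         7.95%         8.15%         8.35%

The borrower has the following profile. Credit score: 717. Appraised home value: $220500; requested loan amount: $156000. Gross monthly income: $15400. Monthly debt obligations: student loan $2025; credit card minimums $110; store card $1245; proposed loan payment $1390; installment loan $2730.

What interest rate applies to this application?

Credit score 717 ≥ 624; Total monthly debts = (2,025 + 110 + 1,245 + 1,390 + 2,730) = 7,500. DTI = 7,500/15,400 = 48.7% ≤ 50%
LTV = 156,000/220,500 = 70.7% ≤ 80%
Score 717 is in the 708–759 band; LTV 70.7% is in the 70.01–80% band → 7.85%.

7.85%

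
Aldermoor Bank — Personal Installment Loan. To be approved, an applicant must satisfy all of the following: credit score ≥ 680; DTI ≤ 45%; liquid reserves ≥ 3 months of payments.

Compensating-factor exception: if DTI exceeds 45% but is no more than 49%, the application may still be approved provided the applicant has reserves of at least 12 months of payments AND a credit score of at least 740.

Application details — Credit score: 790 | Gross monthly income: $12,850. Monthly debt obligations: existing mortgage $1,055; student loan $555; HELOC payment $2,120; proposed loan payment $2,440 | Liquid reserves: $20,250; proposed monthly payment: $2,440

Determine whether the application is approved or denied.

Credit score 790 ≥ 680 (meets base)
Total debts = (1,055 + 555 + 2,120 + 2,440) = 6,170. DTI: 6,170 ÷ 12,850 = 48%, over the 45% base limit.
Reserves: 20,250 ÷ 2,440 = 8.3 months (meets 3-month minimum)
DTI 48% is within the 45%–49% exception band; checking compensating factors.
Override check — reserves: 8.3 mo (short of 12); score: 790 (ok).
Override conditions not both satisfied; exception does not apply.

Denied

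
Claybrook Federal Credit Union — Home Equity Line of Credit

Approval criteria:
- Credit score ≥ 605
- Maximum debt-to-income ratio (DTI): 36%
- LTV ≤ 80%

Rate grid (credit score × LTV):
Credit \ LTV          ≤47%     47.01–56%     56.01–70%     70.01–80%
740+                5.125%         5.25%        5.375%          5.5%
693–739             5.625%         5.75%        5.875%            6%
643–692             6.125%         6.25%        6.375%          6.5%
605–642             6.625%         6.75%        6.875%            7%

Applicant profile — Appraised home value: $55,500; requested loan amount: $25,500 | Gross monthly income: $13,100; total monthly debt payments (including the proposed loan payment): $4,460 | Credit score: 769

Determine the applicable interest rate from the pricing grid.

5.125%

Credit score 769 ≥ 605; DTI = 4,460/13,100 = 34% ≤ 36%
LTV = 25,500/55,500 = 45.9% ≤ 80%
Row: 769 falls in 740+. Column: 45.9% falls in ≤47%. Rate = 5.125%.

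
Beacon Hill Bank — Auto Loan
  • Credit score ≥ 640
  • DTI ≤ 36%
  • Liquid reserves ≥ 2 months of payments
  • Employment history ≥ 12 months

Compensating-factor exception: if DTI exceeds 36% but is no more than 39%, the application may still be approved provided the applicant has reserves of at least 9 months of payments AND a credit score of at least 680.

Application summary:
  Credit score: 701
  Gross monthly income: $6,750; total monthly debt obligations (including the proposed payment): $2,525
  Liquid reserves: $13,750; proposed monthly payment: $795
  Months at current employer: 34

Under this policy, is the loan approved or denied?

Approved

Credit score 701 ≥ 640 (meets base)
DTI = 2,525/6,750 = 37.4% > 36% — standard DTI limit exceeded.
Reserves = 13,750/795 = 17.3 months ≥ 2
Employment 34 ≥ 12 months
37.4% falls in the override range (36%–39%), so the compensating-factor test applies.
Reserves 17.3 ≥ 9 months; credit score 701 ≥ 680.
Both compensating conditions met → exception applies.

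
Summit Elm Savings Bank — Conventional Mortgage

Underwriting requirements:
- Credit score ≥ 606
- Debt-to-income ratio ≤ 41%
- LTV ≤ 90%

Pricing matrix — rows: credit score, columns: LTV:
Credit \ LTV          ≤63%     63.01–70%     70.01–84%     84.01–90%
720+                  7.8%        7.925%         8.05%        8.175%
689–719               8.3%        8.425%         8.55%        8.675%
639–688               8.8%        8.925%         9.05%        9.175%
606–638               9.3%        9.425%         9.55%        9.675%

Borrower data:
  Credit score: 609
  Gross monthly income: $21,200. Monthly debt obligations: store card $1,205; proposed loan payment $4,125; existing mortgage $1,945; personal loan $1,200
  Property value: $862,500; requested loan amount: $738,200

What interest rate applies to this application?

9.675%

Credit score 609 ≥ 606; Total monthly debts = (1,205 + 4,125 + 1,945 + 1,200) = 8,475. DTI = 8,475/21,200 = 40% ≤ 41%
Loan-to-value = 738,200/862,500 = 85.6% — pass (90% max)
Row: 609 falls in 606–638. Column: 85.6% falls in 84.01–90%. Rate = 9.675%.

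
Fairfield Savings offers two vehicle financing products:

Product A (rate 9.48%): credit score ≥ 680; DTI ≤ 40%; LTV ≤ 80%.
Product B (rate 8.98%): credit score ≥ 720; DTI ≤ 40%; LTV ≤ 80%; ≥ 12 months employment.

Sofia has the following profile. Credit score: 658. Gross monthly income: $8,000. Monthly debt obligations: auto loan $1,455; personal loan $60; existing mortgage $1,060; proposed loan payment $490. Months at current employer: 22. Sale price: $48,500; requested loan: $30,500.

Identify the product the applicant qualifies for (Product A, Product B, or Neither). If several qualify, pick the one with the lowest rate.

Neither

Total debts = (1,455 + 60 + 1,060 + 490) = 3,065; DTI = 3,065/8,000 = 38.3%.
LTV = 30,500/48,500 = 62.9%.
Product A: score 658 < 680; DTI 38.3% ≤ 40%; LTV 62.9% ≤ 80% → does not qualify.
Product B: score 658 < 720; DTI 38.3% ≤ 40%; LTV 62.9% ≤ 80%; employment 22 ≥ 12 mo → does not qualify.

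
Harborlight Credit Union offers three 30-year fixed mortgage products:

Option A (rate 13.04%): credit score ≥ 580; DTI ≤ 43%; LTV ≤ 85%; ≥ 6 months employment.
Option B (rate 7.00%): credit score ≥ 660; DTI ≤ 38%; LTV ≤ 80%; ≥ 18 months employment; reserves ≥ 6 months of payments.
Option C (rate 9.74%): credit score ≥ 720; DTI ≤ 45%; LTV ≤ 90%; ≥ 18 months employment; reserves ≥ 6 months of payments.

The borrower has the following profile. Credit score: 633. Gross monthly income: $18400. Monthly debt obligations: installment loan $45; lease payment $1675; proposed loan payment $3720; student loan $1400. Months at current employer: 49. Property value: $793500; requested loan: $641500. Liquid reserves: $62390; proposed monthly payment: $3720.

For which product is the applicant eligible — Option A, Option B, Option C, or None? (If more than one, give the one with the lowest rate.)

Option A

Total debts = (45 + 1,675 + 3,720 + 1,400) = 6,840; DTI = 6,840/18,400 = 37.2%.
LTV = 641,500/793,500 = 80.8%.
Reserves = 62,390/3,720 = 16.8 months.
Option A: score 633 ≥ 580; DTI 37.2% ≤ 43%; LTV 80.8% ≤ 85%; employment 49 ≥ 6 mo → qualifies.
Option B: score 633 < 660; DTI 37.2% ≤ 38%; LTV 80.8% > 80%; employment 49 ≥ 18 mo; reserves 16.8 ≥ 6 mo → does not qualify.
Option C: score 633 < 720; DTI 37.2% ≤ 45%; LTV 80.8% ≤ 90%; employment 49 ≥ 18 mo; reserves 16.8 ≥ 6 mo → does not qualify.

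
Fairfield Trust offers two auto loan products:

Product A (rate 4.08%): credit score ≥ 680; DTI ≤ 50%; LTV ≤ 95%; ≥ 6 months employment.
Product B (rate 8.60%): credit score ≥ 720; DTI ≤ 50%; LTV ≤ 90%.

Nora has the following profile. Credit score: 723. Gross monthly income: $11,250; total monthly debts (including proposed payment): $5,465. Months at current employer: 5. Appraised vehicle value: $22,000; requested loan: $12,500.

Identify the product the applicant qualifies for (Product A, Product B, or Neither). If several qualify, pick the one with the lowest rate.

DTI = 5,465/11,250 = 48.6%.
LTV = 12,500/22,000 = 56.8%.
Product A: score 723 ≥ 680; DTI 48.6% ≤ 50%; LTV 56.8% ≤ 95%; employment 5 < 6 mo → does not qualify.
Product B: score 723 ≥ 720; DTI 48.6% ≤ 50%; LTV 56.8% ≤ 90% → qualifies.

Product B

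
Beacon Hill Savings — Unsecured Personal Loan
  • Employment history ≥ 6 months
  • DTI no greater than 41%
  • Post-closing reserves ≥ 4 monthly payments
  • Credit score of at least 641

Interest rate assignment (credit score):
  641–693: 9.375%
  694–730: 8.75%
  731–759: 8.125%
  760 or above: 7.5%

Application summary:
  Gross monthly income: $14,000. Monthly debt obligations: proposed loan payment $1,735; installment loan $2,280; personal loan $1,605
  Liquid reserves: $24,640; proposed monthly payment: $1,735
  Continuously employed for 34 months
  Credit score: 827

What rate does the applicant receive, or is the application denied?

Credit score 827 ≥ 641 (meets minimum)
Liquid reserves cover 24,640/1,735 = 14.2 months — ≥ 4 required
Total monthly debts = (1,735 + 2,280 + 1,605) = 5,620. DTI = 5,620/14,000 = 40.1% ≤ 41%
Employment 34 ≥ 6 months
All requirements met. Score 827 falls in the 760 or above tier → 7.5%.

Approved at 7.5%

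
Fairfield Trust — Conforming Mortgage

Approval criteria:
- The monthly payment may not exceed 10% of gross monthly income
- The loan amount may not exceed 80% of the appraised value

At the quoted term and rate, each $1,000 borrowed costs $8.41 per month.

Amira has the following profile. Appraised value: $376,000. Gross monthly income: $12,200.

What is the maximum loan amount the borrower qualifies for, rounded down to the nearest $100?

$145,000

Payment cap: 10% × $12,200 = $1,220/month.
At $8.41 per $1,000, that supports 1,220/8.41 × 1,000 ≈ $145,065 → $145,000.
LTV cap: 80% × $376,000 = $300,800 → $300,800.
Binding constraint: payment-to-income.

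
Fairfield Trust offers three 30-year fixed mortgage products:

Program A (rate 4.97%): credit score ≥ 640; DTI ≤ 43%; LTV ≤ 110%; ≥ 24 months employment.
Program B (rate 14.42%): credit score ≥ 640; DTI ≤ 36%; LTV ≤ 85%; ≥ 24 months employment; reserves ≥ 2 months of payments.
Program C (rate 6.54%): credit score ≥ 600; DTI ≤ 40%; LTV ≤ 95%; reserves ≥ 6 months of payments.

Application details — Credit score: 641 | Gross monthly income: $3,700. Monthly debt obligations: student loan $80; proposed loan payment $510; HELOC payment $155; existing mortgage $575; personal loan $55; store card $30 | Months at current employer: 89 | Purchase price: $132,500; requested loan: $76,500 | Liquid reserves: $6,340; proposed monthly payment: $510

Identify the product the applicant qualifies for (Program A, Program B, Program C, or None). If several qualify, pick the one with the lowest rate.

Total debts = (80 + 510 + 155 + 575 + 55 + 30) = 1,405; DTI = 1,405/3,700 = 38%.
LTV = 76,500/132,500 = 57.7%.
Reserves = 6,340/510 = 12.4 months.
Program A: score 641 ≥ 640; DTI 38% ≤ 43%; LTV 57.7% ≤ 110%; employment 89 ≥ 24 mo → qualifies.
Program B: score 641 ≥ 640; DTI 38% > 36%; LTV 57.7% ≤ 85%; employment 89 ≥ 24 mo; reserves 12.4 ≥ 2 mo → does not qualify.
Program C: score 641 ≥ 600; DTI 38% ≤ 40%; LTV 57.7% ≤ 95%; reserves 12.4 ≥ 6 mo → qualifies.
Qualifying: Program A, Program C. Lowest rate is 4.97% → Program A.

Program A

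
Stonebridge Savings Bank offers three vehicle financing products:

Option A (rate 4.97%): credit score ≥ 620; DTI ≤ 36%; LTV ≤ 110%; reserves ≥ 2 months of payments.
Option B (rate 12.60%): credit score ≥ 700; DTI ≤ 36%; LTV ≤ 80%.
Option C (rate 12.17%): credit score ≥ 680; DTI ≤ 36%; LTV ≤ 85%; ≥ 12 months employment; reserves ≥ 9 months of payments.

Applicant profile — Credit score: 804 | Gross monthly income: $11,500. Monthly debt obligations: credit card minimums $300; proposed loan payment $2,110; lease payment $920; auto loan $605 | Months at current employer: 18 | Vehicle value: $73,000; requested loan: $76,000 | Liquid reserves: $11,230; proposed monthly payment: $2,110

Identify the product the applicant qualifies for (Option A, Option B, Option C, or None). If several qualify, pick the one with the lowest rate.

Option A

Total debts = (300 + 2,110 + 920 + 605) = 3,935; DTI = 3,935/11,500 = 34.2%.
LTV = 76,000/73,000 = 104.1%.
Reserves = 11,230/2,110 = 5.3 months.
Option A: score 804 ≥ 620; DTI 34.2% ≤ 36%; LTV 104.1% ≤ 110%; reserves 5.3 ≥ 2 mo → qualifies.
Option B: score 804 ≥ 700; DTI 34.2% ≤ 36%; LTV 104.1% > 80% → does not qualify.
Option C: score 804 ≥ 680; DTI 34.2% ≤ 36%; LTV 104.1% > 85%; employment 18 ≥ 12 mo; reserves 5.3 < 9 mo → does not qualify.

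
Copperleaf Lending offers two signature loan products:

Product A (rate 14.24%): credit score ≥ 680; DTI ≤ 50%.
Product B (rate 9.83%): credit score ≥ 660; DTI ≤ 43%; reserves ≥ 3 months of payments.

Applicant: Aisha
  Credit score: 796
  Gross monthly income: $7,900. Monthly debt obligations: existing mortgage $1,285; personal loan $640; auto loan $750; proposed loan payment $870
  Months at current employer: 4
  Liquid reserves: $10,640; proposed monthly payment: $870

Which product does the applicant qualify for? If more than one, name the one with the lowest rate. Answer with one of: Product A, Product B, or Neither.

Total debts = (1,285 + 640 + 750 + 870) = 3,545; DTI = 3,545/7,900 = 44.9%.
Reserves = 10,640/870 = 12.2 months.
Product A: score 796 ≥ 680; DTI 44.9% ≤ 50% → qualifies.
Product B: score 796 ≥ 660; DTI 44.9% > 43%; reserves 12.2 ≥ 3 mo → does not qualify.

Product A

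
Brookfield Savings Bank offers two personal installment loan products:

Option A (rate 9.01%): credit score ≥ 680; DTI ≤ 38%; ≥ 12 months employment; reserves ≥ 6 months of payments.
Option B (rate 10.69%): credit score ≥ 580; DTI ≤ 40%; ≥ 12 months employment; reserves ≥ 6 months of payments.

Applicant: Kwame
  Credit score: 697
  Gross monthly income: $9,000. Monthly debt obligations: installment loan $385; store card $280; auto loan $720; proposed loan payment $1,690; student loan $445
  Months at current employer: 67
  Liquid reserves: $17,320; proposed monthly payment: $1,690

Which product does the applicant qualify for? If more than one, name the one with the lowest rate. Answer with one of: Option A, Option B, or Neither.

Total debts = (385 + 280 + 720 + 1,690 + 445) = 3,520; DTI = 3,520/9,000 = 39.1%.
Reserves = 17,320/1,690 = 10.2 months.
Option A: score 697 ≥ 680; DTI 39.1% > 38%; employment 67 ≥ 12 mo; reserves 10.2 ≥ 6 mo → does not qualify.
Option B: score 697 ≥ 580; DTI 39.1% ≤ 40%; employment 67 ≥ 12 mo; reserves 10.2 ≥ 6 mo → qualifies.

Option B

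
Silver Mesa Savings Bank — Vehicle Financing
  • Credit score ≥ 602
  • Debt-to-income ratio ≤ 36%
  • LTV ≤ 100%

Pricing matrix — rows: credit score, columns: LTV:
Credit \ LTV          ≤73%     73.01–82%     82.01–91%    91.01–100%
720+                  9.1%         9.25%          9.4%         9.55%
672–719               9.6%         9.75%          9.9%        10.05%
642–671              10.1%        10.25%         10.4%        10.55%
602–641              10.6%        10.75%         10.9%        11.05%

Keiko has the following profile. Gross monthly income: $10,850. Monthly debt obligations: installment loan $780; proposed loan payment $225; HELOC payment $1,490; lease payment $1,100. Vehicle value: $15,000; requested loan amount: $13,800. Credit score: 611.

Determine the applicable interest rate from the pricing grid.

11.05%

Credit score 611 ≥ 602; Total monthly debts = (780 + 225 + 1,490 + 1,100) = 3,595. Debt-to-income = 3,595/10,850 = 33.1% — meets 36% limit
Loan-to-value = 13,800/15,000 = 92% — pass (100% max)
Score 611 is in the 602–641 band; LTV 92% is in the 91.01–100% band → 11.05%.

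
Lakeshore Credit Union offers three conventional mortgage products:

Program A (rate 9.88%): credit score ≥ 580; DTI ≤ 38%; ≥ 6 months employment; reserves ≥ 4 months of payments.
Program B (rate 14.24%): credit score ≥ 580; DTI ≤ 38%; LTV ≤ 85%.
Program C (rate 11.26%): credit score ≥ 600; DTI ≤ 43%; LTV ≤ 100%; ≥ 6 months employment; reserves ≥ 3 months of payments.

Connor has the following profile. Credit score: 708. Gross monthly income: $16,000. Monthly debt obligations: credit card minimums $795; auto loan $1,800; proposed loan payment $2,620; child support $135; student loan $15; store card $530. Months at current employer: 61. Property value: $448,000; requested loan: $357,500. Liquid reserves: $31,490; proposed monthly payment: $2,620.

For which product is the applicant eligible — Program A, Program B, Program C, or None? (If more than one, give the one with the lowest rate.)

Total debts = (795 + 1,800 + 2,620 + 135 + 15 + 530) = 5,895; DTI = 5,895/16,000 = 36.8%.
LTV = 357,500/448,000 = 79.8%.
Reserves = 31,490/2,620 = 12.0 months.
Program A: score 708 ≥ 580; DTI 36.8% ≤ 38%; employment 61 ≥ 6 mo; reserves 12.0 ≥ 4 mo → qualifies.
Program B: score 708 ≥ 580; DTI 36.8% ≤ 38%; LTV 79.8% ≤ 85% → qualifies.
Program C: score 708 ≥ 600; DTI 36.8% ≤ 43%; LTV 79.8% ≤ 100%; employment 61 ≥ 6 mo; reserves 12.0 ≥ 3 mo → qualifies.
Qualifying: Program A, Program B, Program C. Lowest rate is 9.88% → Program A.

Program A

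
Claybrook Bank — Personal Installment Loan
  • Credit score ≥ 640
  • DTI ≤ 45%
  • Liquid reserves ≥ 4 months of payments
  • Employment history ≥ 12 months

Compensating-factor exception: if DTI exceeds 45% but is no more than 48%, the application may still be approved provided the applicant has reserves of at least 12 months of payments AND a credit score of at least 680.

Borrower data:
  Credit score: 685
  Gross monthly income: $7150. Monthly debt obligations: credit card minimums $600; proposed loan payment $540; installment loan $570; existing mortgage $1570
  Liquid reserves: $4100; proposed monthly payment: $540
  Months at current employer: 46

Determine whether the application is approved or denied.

Denied

Credit score 685 ≥ 640 (meets base)
Total debts = (600 + 540 + 570 + 1,570) = 3,280. DTI: 3,280 ÷ 7,150 = 45.9%, over the 45% base limit.
Liquid reserves cover 4,100/540 = 7.6 months — ≥ 4 required
Employment 46 ≥ 12 months
45.9% falls in the override range (45%–48%), so the compensating-factor test applies.
Override check — reserves: 7.6 mo (short of 12); score: 685 (ok).
Compensating-factor requirement not fully met.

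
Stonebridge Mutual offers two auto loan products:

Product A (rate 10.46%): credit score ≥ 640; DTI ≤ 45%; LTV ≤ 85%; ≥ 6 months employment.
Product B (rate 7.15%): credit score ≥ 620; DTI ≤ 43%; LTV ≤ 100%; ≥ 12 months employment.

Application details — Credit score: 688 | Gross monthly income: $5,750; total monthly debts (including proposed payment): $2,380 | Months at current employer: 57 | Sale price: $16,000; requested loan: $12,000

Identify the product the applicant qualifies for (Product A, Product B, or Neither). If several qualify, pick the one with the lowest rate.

Product B

DTI = 2,380/5,750 = 41.4%.
LTV = 12,000/16,000 = 75%.
Product A: score 688 ≥ 640; DTI 41.4% ≤ 45%; LTV 75% ≤ 85%; employment 57 ≥ 6 mo → qualifies.
Product B: score 688 ≥ 620; DTI 41.4% ≤ 43%; LTV 75% ≤ 100%; employment 57 ≥ 12 mo → qualifies.
Qualifying: Product A, Product B. Lowest rate is 7.15% → Product B.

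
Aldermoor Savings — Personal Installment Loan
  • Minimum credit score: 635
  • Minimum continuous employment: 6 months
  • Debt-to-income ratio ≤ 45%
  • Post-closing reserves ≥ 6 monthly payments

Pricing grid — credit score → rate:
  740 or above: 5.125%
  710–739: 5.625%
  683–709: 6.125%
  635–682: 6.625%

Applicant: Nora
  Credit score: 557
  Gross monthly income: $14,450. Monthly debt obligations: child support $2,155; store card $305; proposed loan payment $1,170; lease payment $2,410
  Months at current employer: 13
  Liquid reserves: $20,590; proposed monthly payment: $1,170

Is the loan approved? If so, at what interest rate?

Credit score 557 < 635 (below minimum)
Employment 13 ≥ 6 months
Total monthly debts = (2,155 + 305 + 1,170 + 2,410) = 6,040. DTI: 6,040 ÷ 14,450 = 41.8%, within the 45% cap
Reserves = 20,590/1,170 = 17.6 months ≥ 6
Not all requirements met → denied.

Denied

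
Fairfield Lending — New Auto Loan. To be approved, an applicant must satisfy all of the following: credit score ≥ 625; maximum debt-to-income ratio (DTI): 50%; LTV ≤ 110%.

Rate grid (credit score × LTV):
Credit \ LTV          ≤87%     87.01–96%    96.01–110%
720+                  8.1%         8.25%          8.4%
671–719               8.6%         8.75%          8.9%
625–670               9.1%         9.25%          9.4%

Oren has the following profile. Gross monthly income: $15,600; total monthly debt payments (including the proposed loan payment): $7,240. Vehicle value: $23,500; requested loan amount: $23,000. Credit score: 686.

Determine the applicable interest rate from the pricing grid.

8.9%

Credit score 686 ≥ 625; DTI = 7,240/15,600 = 46.4% ≤ 50%
LTV = 23,000/23,500 = 97.9% ≤ 110%
Score 686 is in the 671–719 band; LTV 97.9% is in the 96.01–110% band → 8.9%.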